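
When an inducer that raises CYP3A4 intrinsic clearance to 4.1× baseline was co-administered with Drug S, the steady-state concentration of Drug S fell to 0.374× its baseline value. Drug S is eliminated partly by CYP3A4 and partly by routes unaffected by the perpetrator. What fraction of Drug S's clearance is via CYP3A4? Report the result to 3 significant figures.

0.540

CL'/CL = 1 / 0.374 = 2.674
4.1·fm + (1 − fm) = 2.674
fm = (2.674 − 1) / (4.1 − 1) = 0.540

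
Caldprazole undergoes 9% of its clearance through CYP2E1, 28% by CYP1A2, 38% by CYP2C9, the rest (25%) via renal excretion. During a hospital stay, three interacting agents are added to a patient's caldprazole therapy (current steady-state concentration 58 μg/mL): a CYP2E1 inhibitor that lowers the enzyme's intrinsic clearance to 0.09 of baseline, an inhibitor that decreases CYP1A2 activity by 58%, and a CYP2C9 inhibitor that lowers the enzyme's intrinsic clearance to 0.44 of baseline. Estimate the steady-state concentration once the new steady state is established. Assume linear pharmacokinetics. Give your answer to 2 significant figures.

1.1 × 10² μg/mL

The CYP2E1 pathway (9% of clearance) falls to 0.09× activity: 0.09 × 0.09 = 0.0081.
The CYP1A2 pathway (28% of clearance) falls to 0.42× activity: 0.28 × 0.42 = 0.1176.
The CYP2C9 pathway (38% of clearance) is reduced to 0.44× activity: 0.38 × 0.44 = 0.1672.
The remaining 25% of clearance is unaffected.
CL_new/CL_old = 0.0081 + 0.1176 + 0.1672 + 0.25 = 0.5429.
Steady-state concentration ∝ 1/CL: new value = 58 / 0.5429 = 1.1 × 10² μg/mL.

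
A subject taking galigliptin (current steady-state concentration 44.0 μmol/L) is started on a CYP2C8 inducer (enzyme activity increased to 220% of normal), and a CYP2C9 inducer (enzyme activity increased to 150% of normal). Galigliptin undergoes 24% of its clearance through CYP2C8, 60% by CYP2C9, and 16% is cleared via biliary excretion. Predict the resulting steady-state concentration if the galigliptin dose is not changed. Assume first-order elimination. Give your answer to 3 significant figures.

CYP2C8: 0.24 × 2.2 = 0.528
CYP2C9: 0.6 × 1.5 = 0.9
Other: 0.16 (unchanged)
Relative clearance = 0.528 + 0.9 + 0.16 = 1.588.
Steady-state concentration ∝ 1/CL: new value = 44.0 / 1.588 = 27.7 μmol/L.

27.7 μmol/L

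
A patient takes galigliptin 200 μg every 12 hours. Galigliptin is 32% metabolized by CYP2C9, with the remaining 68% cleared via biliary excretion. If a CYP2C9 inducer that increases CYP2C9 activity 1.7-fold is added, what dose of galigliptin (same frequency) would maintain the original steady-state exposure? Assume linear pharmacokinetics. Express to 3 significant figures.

The CYP2C9 pathway (32% of clearance) rises to 1.7× activity: 0.32 × 1.7 = 0.544.
Non-CYP routes (68%) are unchanged.
Relative clearance = 0.544 + 0.68 = 1.224.
To maintain the same steady-state level, dose must scale with clearance: new dose = 200 × 1.224 = 245 μg.

245 μg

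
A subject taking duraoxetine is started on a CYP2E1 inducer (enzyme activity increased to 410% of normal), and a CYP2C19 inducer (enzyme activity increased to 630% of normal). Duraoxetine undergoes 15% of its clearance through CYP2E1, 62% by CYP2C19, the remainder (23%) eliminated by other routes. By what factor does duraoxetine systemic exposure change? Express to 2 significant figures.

0.21

CYP2E1: 0.15 × 4.1 = 0.615
CYP2C19: 0.62 × 6.3 = 3.906
Other: 0.23 (unchanged)
New clearance relative to baseline: 0.615 + 3.906 + 0.23 = 4.751.
Systemic exposure ∝ 1/CL: fold-change = 1 / 4.751 = 0.21.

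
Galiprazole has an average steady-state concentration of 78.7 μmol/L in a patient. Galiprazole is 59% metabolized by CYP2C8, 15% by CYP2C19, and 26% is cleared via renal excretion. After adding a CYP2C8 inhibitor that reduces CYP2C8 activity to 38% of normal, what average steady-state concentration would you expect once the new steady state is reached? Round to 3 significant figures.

124 μmol/L

The CYP2C8 pathway (59% of clearance) falls to 0.38× activity: 0.59 × 0.38 = 0.2242.
CYP2C19 (15%) and the residual 26% are unaffected.
Relative clearance = 0.2242 + 0.15 + 0.26 = 0.6342.
With dosing unchanged, average steady-state concentration scales as 1/CL: 78.7 / 0.6342 = 124 μmol/L.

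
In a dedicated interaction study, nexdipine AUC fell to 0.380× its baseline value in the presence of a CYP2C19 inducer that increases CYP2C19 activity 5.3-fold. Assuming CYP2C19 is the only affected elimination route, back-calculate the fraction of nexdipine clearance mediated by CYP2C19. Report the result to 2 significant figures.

0.38

Call the CYP2C19 fraction fm. After the interaction, CL_new/CL_old = fm × 5.3 + (1 − fm).
AUC ratio = 1 / (new CL fraction), so new CL fraction = 1 / 0.380 = 2.632.
fm × 5.3 + 1 − fm = 2.632  ⇒  fm × (5.3 − 1) = 1.632  ⇒  fm = 0.38.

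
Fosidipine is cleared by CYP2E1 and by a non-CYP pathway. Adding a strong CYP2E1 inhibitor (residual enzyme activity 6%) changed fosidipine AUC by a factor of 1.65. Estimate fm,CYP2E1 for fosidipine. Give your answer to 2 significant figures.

CL'/CL = 1 / 1.65 = 0.6061
0.06·fm + (1 − fm) = 0.6061
fm = (0.6061 − 1) / (0.06 − 1) = 0.42

0.42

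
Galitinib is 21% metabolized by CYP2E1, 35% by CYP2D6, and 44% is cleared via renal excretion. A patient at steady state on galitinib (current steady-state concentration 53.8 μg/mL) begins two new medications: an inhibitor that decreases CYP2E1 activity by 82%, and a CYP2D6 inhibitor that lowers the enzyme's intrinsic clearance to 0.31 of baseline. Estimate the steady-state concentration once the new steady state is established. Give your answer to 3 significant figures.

The CYP2E1 pathway (21% of clearance) is reduced to 0.18× activity: 0.21 × 0.18 = 0.0378.
The CYP2D6 pathway (35% of clearance) drops to 0.31× activity: 0.35 × 0.31 = 0.1085.
The remaining 44% of clearance is unaffected.
New clearance relative to baseline: 0.0378 + 0.1085 + 0.44 = 0.5863.
Dividing the baseline by the relative clearance: 53.8 / 0.5863 = 91.8 μg/mL.

91.8 μg/mL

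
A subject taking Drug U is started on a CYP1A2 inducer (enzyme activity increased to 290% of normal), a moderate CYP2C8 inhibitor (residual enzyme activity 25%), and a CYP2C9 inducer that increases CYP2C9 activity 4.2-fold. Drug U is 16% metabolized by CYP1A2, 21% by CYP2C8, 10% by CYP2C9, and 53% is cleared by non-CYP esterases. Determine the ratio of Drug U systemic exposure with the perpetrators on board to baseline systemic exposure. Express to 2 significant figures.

0.68

The CYP1A2 pathway (16% of clearance) is boosted to 2.9× activity: 0.16 × 2.9 = 0.464.
The CYP2C8 pathway (21% of clearance) falls to 0.25× activity: 0.21 × 0.25 = 0.0525.
The CYP2C9 pathway (10% of clearance) increases to 4.2× activity: 0.1 × 4.2 = 0.42.
The remaining 53% of clearance is unaffected.
New clearance relative to baseline: 0.464 + 0.0525 + 0.42 + 0.53 = 1.4665.
Systemic exposure ∝ 1/CL: fold-change = 1 / 1.4665 = 0.68.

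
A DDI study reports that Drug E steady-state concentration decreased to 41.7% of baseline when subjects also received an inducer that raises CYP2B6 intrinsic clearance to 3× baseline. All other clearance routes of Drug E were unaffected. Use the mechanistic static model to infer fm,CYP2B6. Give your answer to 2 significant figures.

Write x for the fraction cleared via CYP2B6. The observed steady-state concentration change means clearance rose to 1/0.417 = 2.398 of baseline.
Only the CYP2B6 route changed, so 2.398 = x·3 + (1 − x), giving x = 0.70.

0.70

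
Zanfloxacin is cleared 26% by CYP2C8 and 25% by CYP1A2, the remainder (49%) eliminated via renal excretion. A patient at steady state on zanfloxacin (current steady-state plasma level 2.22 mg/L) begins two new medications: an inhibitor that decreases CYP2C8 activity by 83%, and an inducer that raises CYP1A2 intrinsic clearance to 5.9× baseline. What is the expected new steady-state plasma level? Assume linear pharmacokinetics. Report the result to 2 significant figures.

The CYP2C8 pathway (26% of clearance) falls to 0.17× activity: 0.26 × 0.17 = 0.0442.
The CYP1A2 pathway (25% of clearance) rises to 5.9× activity: 0.25 × 5.9 = 1.475.
Non-CYP routes (49%) are unchanged.
CL_new/CL_old = 0.0442 + 1.475 + 0.49 = 2.0092.
Dividing the baseline by the relative clearance: 2.22 / 2.0092 = 1.1 mg/L.

1.1 mg/L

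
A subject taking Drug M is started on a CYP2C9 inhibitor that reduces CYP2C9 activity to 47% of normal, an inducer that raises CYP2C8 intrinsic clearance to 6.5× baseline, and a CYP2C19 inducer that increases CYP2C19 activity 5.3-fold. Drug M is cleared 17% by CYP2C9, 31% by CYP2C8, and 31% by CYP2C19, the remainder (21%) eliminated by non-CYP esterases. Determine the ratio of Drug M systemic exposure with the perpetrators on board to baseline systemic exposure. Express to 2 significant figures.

0.25

The CYP2C9 pathway (17% of clearance) drops to 0.47× activity: 0.17 × 0.47 = 0.0799.
The CYP2C8 pathway (31% of clearance) increases to 6.5× activity: 0.31 × 6.5 = 2.015.
The CYP2C19 pathway (31% of clearance) is boosted to 5.3× activity: 0.31 × 5.3 = 1.643.
The remaining 21% of clearance is unaffected.
Relative clearance = 0.0799 + 2.015 + 1.643 + 0.21 = 3.9479.
Because systemic exposure varies inversely with clearance, the combined effect is 1 / 3.9479 = 0.25.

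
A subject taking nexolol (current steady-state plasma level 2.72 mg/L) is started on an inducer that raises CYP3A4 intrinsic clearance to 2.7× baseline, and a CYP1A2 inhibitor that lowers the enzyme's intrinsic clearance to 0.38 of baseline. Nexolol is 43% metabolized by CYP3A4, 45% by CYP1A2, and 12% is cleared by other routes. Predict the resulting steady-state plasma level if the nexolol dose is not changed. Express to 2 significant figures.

The CYP3A4 pathway (43% of clearance) increases to 2.7× activity: 0.43 × 2.7 = 1.161.
The CYP1A2 pathway (45% of clearance) is reduced to 0.38× activity: 0.45 × 0.38 = 0.171.
Non-CYP routes (12%) are unchanged.
New clearance relative to baseline: 1.161 + 0.171 + 0.12 = 1.452.
New steady-state plasma level = 2.72 / 1.452 = 1.9 mg/L (concentration scales inversely with clearance).

1.9 mg/L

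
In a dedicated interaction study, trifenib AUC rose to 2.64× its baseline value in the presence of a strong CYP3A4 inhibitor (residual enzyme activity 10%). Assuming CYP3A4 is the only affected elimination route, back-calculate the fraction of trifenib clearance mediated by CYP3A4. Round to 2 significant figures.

Let fm be the CYP3A4 fraction. New clearance relative to baseline = fm × 0.1 + (1 − fm).
AUC ratio = 1 / (new CL fraction), so new CL fraction = 1 / 2.64 = 0.3788.
fm × 0.1 + 1 − fm = 0.3788  ⇒  fm × (0.1 − 1) = −0.6212  ⇒  fm = 0.69.

0.69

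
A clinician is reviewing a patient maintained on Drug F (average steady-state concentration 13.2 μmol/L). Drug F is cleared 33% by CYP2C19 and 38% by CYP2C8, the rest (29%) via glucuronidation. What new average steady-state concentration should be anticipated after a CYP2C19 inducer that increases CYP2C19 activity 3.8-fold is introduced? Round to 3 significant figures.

6.86 μmol/L

The CYP2C19 pathway (33% of clearance) is boosted to 3.8× activity: 0.33 × 3.8 = 1.254.
CYP2C8 (38%) and the residual 29% are unaffected.
New clearance relative to baseline: 1.254 + 0.38 + 0.29 = 1.924.
Average steady-state concentration ∝ 1/CL, so new value = 13.2 / 1.924 = 6.86 μmol/L.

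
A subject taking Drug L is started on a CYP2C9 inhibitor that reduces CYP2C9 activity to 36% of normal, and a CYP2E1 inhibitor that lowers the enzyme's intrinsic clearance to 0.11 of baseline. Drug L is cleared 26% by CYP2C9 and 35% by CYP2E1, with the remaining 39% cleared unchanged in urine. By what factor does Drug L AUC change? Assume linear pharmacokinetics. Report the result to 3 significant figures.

1.92

CYP2C9: 0.26 × 0.36 = 0.0936
CYP2E1: 0.35 × 0.11 = 0.0385
Other: 0.39 (unchanged)
New clearance relative to baseline: 0.0936 + 0.0385 + 0.39 = 0.5221.
AUC ∝ 1/CL: fold-change = 1 / 0.5221 = 1.92.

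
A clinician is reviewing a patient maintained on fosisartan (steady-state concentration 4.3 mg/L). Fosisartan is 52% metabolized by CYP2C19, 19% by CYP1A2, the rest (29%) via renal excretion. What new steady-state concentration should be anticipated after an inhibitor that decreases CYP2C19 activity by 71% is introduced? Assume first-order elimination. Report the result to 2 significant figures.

6.8 mg/L

CYP2C19: 0.52 × 0.29 = 0.1508
CYP1A2: 0.19 (unchanged)
Other: 0.29 (unchanged)
CL_new/CL_old = 0.1508 + 0.19 + 0.29 = 0.6308.
New steady-state concentration = baseline ÷ relative clearance = 4.3 / 0.6308 = 6.8 mg/L.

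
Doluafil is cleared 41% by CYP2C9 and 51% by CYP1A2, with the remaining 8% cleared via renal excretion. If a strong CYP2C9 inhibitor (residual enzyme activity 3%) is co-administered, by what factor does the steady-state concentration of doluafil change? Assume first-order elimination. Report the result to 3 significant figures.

1.66

The CYP2C9 pathway (41% of clearance) drops to 0.03× activity: 0.41 × 0.03 = 0.0123.
CYP1A2 (51%) and the residual 8% are unaffected.
Relative clearance = 0.0123 + 0.51 + 0.08 = 0.6023.
Steady-state concentration is inversely proportional to clearance, so the fold-change is 1 / 0.6023 = 1.66.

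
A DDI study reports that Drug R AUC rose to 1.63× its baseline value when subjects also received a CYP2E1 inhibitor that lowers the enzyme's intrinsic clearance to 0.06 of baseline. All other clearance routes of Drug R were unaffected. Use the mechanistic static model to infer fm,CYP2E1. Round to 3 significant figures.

CL'/CL = 1 / 1.63 = 0.6135
0.06·fm + (1 − fm) = 0.6135
fm = (0.6135 − 1) / (0.06 − 1) = 0.411

0.411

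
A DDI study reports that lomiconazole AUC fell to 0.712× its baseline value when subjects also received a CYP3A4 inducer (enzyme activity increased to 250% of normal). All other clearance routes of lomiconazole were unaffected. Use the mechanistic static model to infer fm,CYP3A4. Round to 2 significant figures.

Call the CYP3A4 fraction fm. After the interaction, CL_new/CL_old = fm × 2.5 + (1 − fm).
AUC ratio = 1 / (new CL fraction), so new CL fraction = 1 / 0.712 = 1.404.
fm × 2.5 + 1 − fm = 1.404  ⇒  fm × (2.5 − 1) = 0.4045  ⇒  fm = 0.27.

0.27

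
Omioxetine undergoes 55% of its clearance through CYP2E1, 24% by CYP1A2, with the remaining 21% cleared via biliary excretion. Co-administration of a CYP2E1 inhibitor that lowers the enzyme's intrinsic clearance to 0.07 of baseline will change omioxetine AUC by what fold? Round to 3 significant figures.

CYP2E1: 0.55 × 0.07 = 0.0385
CYP1A2: 0.24 (unchanged)
Other: 0.21 (unchanged)
Relative clearance = 0.0385 + 0.24 + 0.21 = 0.4885.
Since AUC ∝ 1/CL, the ratio is 1 / 0.4885 = 2.05.

2.05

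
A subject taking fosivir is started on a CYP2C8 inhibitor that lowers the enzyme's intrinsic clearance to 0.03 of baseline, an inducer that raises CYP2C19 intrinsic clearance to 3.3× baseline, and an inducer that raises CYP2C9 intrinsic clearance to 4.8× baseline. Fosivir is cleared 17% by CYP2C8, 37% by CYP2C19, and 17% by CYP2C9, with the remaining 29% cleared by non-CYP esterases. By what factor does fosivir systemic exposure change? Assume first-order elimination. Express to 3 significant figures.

The CYP2C8 pathway (17% of clearance) is reduced to 0.03× activity: 0.17 × 0.03 = 0.0051.
The CYP2C19 pathway (37% of clearance) is boosted to 3.3× activity: 0.37 × 3.3 = 1.221.
The CYP2C9 pathway (17% of clearance) increases to 4.8× activity: 0.17 × 4.8 = 0.816.
The remaining 29% of clearance is unaffected.
CL_new/CL_old = 0.0051 + 1.221 + 0.816 + 0.29 = 2.3321.
Because systemic exposure varies inversely with clearance, the combined effect is 1 / 2.3321 = 0.429.

0.429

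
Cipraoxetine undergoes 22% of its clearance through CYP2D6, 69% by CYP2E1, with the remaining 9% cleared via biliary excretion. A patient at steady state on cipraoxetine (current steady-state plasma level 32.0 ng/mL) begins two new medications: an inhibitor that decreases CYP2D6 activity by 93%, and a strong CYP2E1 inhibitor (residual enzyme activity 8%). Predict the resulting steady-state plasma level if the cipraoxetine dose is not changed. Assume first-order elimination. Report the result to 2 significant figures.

2.0 × 10² ng/mL

The CYP2D6 pathway (22% of clearance) falls to 0.07× activity: 0.22 × 0.07 = 0.0154.
The CYP2E1 pathway (69% of clearance) falls to 0.08× activity: 0.69 × 0.08 = 0.0552.
Non-CYP routes (9%) are unchanged.
CL_new/CL_old = 0.0154 + 0.0552 + 0.09 = 0.1606.
New steady-state plasma level = 32.0 / 0.1606 = 2.0 × 10² ng/mL (concentration scales inversely with clearance).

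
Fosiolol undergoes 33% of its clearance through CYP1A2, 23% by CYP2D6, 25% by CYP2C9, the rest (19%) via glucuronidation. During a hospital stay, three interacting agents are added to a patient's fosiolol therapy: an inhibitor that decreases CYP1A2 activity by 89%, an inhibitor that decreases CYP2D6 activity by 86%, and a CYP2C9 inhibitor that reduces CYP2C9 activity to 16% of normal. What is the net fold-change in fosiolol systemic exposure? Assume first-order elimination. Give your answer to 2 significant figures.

3.4

The CYP1A2 pathway (33% of clearance) drops to 0.11× activity: 0.33 × 0.11 = 0.0363.
The CYP2D6 pathway (23% of clearance) is reduced to 0.14× activity: 0.23 × 0.14 = 0.0322.
The CYP2C9 pathway (25% of clearance) is reduced to 0.16× activity: 0.25 × 0.16 = 0.04.
Non-CYP routes (19%) are unchanged.
Relative clearance = 0.0363 + 0.0322 + 0.04 + 0.19 = 0.2985.
Net systemic exposure ratio = 1 / 0.2985 = 3.4.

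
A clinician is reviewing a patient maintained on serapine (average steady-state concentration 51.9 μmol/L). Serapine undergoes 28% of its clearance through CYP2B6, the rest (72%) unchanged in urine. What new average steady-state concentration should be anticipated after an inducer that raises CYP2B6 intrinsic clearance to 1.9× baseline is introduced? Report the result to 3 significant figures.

41.5 μmol/L

CYP2B6: 0.28 × 1.9 = 0.532
Other: 0.72 (unchanged)
CL_new/CL_old = 0.532 + 0.72 = 1.252.
New average steady-state concentration = baseline ÷ relative clearance = 51.9 / 1.252 = 41.5 μmol/L.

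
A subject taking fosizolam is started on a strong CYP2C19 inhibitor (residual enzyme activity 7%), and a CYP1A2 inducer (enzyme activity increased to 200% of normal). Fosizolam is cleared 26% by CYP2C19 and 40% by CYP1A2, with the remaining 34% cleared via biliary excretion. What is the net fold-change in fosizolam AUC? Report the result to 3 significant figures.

0.863

The CYP2C19 pathway (26% of clearance) falls to 0.07× activity: 0.26 × 0.07 = 0.0182.
The CYP1A2 pathway (40% of clearance) increases to 2× activity: 0.4 × 2 = 0.8.
The remaining 34% of clearance is unaffected.
CL_new/CL_old = 0.0182 + 0.8 + 0.34 = 1.1582.
Net AUC ratio = 1 / 1.1582 = 0.863.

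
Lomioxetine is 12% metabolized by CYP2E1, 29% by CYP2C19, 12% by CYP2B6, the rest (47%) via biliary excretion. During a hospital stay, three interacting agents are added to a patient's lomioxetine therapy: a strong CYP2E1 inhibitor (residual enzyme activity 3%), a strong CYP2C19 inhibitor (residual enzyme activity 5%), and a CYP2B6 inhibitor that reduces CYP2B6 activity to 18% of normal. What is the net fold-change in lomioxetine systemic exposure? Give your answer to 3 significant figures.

1.96

The CYP2E1 pathway (12% of clearance) falls to 0.03× activity: 0.12 × 0.03 = 0.0036.
The CYP2C19 pathway (29% of clearance) falls to 0.05× activity: 0.29 × 0.05 = 0.0145.
The CYP2B6 pathway (12% of clearance) falls to 0.18× activity: 0.12 × 0.18 = 0.0216.
The remaining 47% of clearance is unaffected.
Relative clearance = 0.0036 + 0.0145 + 0.0216 + 0.47 = 0.5097.
Systemic exposure ∝ 1/CL: fold-change = 1 / 0.5097 = 1.96.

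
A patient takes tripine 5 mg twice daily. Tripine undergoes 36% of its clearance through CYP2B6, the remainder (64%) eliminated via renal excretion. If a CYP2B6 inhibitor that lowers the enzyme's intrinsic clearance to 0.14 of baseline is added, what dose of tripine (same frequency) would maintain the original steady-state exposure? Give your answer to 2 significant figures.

3.5 mg

The CYP2B6 pathway (36% of clearance) drops to 0.14× activity: 0.36 × 0.14 = 0.0504.
Non-CYP routes (64%) are unchanged.
New clearance relative to baseline: 0.0504 + 0.64 = 0.6904.
To maintain the same steady-state level, dose must scale with clearance: new dose = 5 × 0.6904 = 3.5 mg.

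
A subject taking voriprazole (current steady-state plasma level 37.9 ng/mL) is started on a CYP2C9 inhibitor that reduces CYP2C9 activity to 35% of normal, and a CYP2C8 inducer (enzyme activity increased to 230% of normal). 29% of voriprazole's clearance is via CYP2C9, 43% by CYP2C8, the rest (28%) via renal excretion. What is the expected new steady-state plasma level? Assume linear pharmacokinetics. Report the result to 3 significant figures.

CYP2C9: 0.29 × 0.35 = 0.1015
CYP2C8: 0.43 × 2.3 = 0.989
Other: 0.28 (unchanged)
New clearance relative to baseline: 0.1015 + 0.989 + 0.28 = 1.3705.
New steady-state plasma level = 37.9 / 1.3705 = 27.7 ng/mL (concentration scales inversely with clearance).

27.7 ng/mL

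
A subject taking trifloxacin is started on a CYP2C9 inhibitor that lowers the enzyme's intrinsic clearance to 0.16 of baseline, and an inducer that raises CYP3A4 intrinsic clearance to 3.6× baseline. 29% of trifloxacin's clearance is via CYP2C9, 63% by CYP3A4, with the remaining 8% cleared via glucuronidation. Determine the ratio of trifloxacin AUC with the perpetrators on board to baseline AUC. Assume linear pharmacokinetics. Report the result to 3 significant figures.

0.418

The CYP2C9 pathway (29% of clearance) falls to 0.16× activity: 0.29 × 0.16 = 0.0464.
The CYP3A4 pathway (63% of clearance) is boosted to 3.6× activity: 0.63 × 3.6 = 2.268.
Non-CYP routes (8%) are unchanged.
New clearance relative to baseline: 0.0464 + 2.268 + 0.08 = 2.3944.
Because AUC varies inversely with clearance, the combined effect is 1 / 2.3944 = 0.418.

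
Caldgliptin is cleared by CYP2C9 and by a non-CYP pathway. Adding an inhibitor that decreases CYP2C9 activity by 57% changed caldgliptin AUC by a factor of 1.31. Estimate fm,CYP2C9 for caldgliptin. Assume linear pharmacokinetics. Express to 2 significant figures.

0.42

Write x for the fraction cleared via CYP2C9. The observed AUC change means clearance fell to 1/1.31 = 0.7634 of baseline.
Only the CYP2C9 route changed, so 0.7634 = x·0.43 + (1 − x), giving x = 0.42.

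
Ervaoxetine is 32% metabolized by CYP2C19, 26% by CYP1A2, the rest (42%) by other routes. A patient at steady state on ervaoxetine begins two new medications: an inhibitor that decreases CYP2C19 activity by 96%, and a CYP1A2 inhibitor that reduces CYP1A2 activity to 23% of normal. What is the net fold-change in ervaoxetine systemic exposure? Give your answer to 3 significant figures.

CYP2C19: 0.32 × 0.04 = 0.0128
CYP1A2: 0.26 × 0.23 = 0.0598
Other: 0.42 (unchanged)
CL_new/CL_old = 0.0128 + 0.0598 + 0.42 = 0.4926.
Because systemic exposure varies inversely with clearance, the combined effect is 1 / 0.4926 = 2.03.

2.03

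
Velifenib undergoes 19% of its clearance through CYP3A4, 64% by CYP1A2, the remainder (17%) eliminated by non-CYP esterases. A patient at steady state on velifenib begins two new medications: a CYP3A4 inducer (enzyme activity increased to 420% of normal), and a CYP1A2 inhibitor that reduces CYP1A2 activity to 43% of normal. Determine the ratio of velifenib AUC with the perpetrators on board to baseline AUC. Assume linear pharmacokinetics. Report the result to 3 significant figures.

0.804

CYP3A4: 0.19 × 4.2 = 0.798
CYP1A2: 0.64 × 0.43 = 0.2752
Other: 0.17 (unchanged)
Relative clearance = 0.798 + 0.2752 + 0.17 = 1.2432.
AUC ∝ 1/CL: fold-change = 1 / 1.2432 = 0.804.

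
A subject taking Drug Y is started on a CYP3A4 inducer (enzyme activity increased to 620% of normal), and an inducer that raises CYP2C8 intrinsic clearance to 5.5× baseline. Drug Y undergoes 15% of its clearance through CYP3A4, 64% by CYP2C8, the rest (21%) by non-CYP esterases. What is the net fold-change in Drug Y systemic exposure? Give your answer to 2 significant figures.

0.21

CYP3A4: 0.15 × 6.2 = 0.93
CYP2C8: 0.64 × 5.5 = 3.52
Other: 0.21 (unchanged)
Relative clearance = 0.93 + 3.52 + 0.21 = 4.66.
Net systemic exposure ratio = 1 / 4.66 = 0.21.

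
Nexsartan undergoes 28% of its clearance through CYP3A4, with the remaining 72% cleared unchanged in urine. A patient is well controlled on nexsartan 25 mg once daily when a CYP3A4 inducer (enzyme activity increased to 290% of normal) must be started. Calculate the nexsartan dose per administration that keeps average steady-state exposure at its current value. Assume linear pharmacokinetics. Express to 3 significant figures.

The CYP3A4 pathway (28% of clearance) increases to 2.9× activity: 0.28 × 2.9 = 0.812.
The remaining 72% of clearance is unaffected.
New clearance relative to baseline: 0.812 + 0.72 = 1.532.
To maintain the same steady-state level, dose must scale with clearance: new dose = 25 × 1.532 = 38.3 mg.

38.3 mg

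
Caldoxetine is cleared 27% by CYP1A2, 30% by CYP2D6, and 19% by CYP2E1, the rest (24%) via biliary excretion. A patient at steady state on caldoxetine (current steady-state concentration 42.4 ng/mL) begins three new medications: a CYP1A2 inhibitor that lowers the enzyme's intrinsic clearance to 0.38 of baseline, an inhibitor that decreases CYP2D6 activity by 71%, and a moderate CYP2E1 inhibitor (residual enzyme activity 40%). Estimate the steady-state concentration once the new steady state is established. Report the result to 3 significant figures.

The CYP1A2 pathway (27% of clearance) falls to 0.38× activity: 0.27 × 0.38 = 0.1026.
The CYP2D6 pathway (30% of clearance) is reduced to 0.29× activity: 0.3 × 0.29 = 0.087.
The CYP2E1 pathway (19% of clearance) falls to 0.4× activity: 0.19 × 0.4 = 0.076.
Non-CYP routes (24%) are unchanged.
New clearance relative to baseline: 0.1026 + 0.087 + 0.076 + 0.24 = 0.5056.
Steady-state concentration ∝ 1/CL: new value = 42.4 / 0.5056 = 83.9 ng/mL.

83.9 ng/mL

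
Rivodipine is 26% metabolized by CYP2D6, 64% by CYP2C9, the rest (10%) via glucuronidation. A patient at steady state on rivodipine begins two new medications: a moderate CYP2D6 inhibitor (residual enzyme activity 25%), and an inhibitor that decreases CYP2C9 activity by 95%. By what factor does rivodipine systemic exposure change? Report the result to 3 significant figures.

The CYP2D6 pathway (26% of clearance) falls to 0.25× activity: 0.26 × 0.25 = 0.065.
The CYP2C9 pathway (64% of clearance) falls to 0.05× activity: 0.64 × 0.05 = 0.032.
Non-CYP routes (10%) are unchanged.
Relative clearance = 0.065 + 0.032 + 0.1 = 0.197.
Systemic exposure ∝ 1/CL: fold-change = 1 / 0.197 = 5.08.

5.08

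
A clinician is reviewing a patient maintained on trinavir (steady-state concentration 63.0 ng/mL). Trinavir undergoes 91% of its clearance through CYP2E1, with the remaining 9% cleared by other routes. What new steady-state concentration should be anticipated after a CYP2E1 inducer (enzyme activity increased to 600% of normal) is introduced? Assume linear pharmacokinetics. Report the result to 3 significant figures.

The CYP2E1 pathway (91% of clearance) rises to 6× activity: 0.91 × 6 = 5.46.
Non-CYP routes (9%) are unchanged.
CL_new/CL_old = 5.46 + 0.09 = 5.55.
New steady-state concentration = baseline ÷ relative clearance = 63.0 / 5.55 = 11.4 ng/mL.

11.4 ng/mL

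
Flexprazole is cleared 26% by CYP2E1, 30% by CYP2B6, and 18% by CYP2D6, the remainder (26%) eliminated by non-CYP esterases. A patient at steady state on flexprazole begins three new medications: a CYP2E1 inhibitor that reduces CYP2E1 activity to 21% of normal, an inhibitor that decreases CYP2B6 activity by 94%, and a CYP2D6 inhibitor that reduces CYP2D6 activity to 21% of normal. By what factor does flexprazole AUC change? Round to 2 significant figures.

2.7

The CYP2E1 pathway (26% of clearance) falls to 0.21× activity: 0.26 × 0.21 = 0.0546.
The CYP2B6 pathway (30% of clearance) is reduced to 0.06× activity: 0.3 × 0.06 = 0.018.
The CYP2D6 pathway (18% of clearance) falls to 0.21× activity: 0.18 × 0.21 = 0.0378.
Non-CYP routes (26%) are unchanged.
Relative clearance = 0.0546 + 0.018 + 0.0378 + 0.26 = 0.3704.
Net AUC ratio = 1 / 0.3704 = 2.7.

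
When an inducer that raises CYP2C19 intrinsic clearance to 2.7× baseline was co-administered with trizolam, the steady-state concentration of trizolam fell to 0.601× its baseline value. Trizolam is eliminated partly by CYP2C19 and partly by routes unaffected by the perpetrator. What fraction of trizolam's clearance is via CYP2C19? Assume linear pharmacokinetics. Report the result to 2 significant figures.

0.39

CL'/CL = 1 / 0.601 = 1.664
2.7·fm + (1 − fm) = 1.664
fm = (1.664 − 1) / (2.7 − 1) = 0.39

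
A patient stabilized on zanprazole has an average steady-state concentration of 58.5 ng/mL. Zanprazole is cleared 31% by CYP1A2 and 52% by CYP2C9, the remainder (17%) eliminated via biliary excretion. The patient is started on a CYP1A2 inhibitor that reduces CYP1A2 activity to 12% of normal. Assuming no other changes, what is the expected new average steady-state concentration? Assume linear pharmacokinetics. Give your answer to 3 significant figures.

80.4 ng/mL

CYP1A2: 0.31 × 0.12 = 0.0372
CYP2C9: 0.52 (unchanged)
Other: 0.17 (unchanged)
New clearance relative to baseline: 0.0372 + 0.52 + 0.17 = 0.7272.
New average steady-state concentration = baseline ÷ relative clearance = 58.5 / 0.7272 = 80.4 ng/mL.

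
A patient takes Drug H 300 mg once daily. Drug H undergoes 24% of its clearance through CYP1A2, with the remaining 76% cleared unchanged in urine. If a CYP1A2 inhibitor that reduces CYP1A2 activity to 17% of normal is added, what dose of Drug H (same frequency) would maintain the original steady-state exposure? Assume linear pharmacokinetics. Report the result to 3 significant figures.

The CYP1A2 pathway (24% of clearance) falls to 0.17× activity: 0.24 × 0.17 = 0.0408.
Non-CYP routes (76%) are unchanged.
New clearance relative to baseline: 0.0408 + 0.76 = 0.8008.
Css,avg = (dose rate)/CL, so holding Css fixed requires dose ∝ CL: 300 × 0.8008 = 240 mg.

240 mg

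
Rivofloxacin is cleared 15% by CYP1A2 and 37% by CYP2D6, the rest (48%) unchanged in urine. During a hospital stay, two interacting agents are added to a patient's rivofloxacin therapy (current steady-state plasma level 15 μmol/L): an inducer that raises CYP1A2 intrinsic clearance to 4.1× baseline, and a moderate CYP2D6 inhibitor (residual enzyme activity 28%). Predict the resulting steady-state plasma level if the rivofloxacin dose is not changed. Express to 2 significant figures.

CYP1A2: 0.15 × 4.1 = 0.615
CYP2D6: 0.37 × 0.28 = 0.1036
Other: 0.48 (unchanged)
Relative clearance = 0.615 + 0.1036 + 0.48 = 1.1986.
Dividing the baseline by the relative clearance: 15 / 1.1986 = 13 μmol/L.

13 μmol/L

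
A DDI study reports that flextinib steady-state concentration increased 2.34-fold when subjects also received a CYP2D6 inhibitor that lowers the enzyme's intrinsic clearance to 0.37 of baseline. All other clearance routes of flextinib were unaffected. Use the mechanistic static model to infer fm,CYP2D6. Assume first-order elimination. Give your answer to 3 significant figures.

0.909

Write x for the fraction cleared via CYP2D6. The observed steady-state concentration change means clearance fell to 1/2.34 = 0.4274 of baseline.
Only the CYP2D6 route changed, so 0.4274 = x·0.37 + (1 − x), giving x = 0.909.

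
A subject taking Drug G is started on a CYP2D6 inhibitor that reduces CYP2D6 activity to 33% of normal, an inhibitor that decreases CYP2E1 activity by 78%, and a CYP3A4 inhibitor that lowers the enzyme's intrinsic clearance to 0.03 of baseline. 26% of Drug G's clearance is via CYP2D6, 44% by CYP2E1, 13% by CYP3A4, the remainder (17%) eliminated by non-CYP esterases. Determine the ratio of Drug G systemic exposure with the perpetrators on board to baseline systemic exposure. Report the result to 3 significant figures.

2.81

CYP2D6: 0.26 × 0.33 = 0.0858
CYP2E1: 0.44 × 0.22 = 0.0968
CYP3A4: 0.13 × 0.03 = 0.0039
Other: 0.17 (unchanged)
New clearance relative to baseline: 0.0858 + 0.0968 + 0.0039 + 0.17 = 0.3565.
Net systemic exposure ratio = 1 / 0.3565 = 2.81.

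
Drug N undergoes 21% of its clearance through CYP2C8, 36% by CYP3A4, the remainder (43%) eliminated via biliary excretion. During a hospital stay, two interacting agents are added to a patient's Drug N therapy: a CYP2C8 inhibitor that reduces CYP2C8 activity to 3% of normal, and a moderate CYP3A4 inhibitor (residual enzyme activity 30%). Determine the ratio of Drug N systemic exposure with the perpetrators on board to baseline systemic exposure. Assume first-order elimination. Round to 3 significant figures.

CYP2C8: 0.21 × 0.03 = 0.0063
CYP3A4: 0.36 × 0.3 = 0.108
Other: 0.43 (unchanged)
New clearance relative to baseline: 0.0063 + 0.108 + 0.43 = 0.5443.
Because systemic exposure varies inversely with clearance, the combined effect is 1 / 0.5443 = 1.84.

1.84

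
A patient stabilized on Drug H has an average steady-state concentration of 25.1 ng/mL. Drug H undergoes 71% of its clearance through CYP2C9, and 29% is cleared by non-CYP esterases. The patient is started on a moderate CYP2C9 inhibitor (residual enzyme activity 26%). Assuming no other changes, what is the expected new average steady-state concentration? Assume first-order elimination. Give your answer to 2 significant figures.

CYP2C9: 0.71 × 0.26 = 0.1846
Other: 0.29 (unchanged)
New clearance relative to baseline: 0.1846 + 0.29 = 0.4746.
New average steady-state concentration = baseline ÷ relative clearance = 25.1 / 0.4746 = 53 ng/mL.

53 ng/mL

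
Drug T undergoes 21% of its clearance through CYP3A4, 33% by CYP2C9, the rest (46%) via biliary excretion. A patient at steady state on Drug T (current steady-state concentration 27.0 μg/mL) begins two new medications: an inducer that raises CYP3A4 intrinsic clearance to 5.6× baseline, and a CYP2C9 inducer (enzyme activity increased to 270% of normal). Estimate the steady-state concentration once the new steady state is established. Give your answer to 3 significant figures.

The CYP3A4 pathway (21% of clearance) increases to 5.6× activity: 0.21 × 5.6 = 1.176.
The CYP2C9 pathway (33% of clearance) rises to 2.7× activity: 0.33 × 2.7 = 0.891.
The remaining 46% of clearance is unaffected.
CL_new/CL_old = 1.176 + 0.891 + 0.46 = 2.527.
Dividing the baseline by the relative clearance: 27.0 / 2.527 = 10.7 μg/mL.

10.7 μg/mL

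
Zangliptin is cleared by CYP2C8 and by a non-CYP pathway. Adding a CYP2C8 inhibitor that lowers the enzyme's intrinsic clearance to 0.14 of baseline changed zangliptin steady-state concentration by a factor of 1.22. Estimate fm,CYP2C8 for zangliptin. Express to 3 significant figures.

0.210

CL'/CL = 1 / 1.22 = 0.8197
0.14·fm + (1 − fm) = 0.8197
fm = (0.8197 − 1) / (0.14 − 1) = 0.210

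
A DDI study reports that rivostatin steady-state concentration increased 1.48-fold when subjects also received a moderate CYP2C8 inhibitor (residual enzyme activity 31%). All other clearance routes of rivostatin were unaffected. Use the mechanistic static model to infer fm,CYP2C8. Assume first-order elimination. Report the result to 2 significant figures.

CL'/CL = 1 / 1.48 = 0.6757
0.31·fm + (1 − fm) = 0.6757
fm = (0.6757 − 1) / (0.31 − 1) = 0.47

0.47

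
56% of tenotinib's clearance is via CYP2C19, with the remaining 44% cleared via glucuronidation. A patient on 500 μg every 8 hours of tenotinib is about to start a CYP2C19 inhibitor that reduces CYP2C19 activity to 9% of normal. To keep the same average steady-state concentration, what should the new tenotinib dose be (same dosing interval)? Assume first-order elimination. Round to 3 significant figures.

CYP2C19: 0.56 × 0.09 = 0.0504
Other: 0.44 (unchanged)
New clearance relative to baseline: 0.0504 + 0.44 = 0.4904.
Css,avg = (dose rate)/CL, so holding Css fixed requires dose ∝ CL: 500 × 0.4904 = 245 μg.

245 μg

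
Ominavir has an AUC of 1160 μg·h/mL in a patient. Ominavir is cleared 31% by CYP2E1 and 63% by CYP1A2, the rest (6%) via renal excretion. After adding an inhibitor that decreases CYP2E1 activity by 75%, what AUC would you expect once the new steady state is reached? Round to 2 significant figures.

The CYP2E1 pathway (31% of clearance) is reduced to 0.25× activity: 0.31 × 0.25 = 0.0775.
CYP1A2 (63%) and the residual 6% are unaffected.
Relative clearance = 0.0775 + 0.63 + 0.06 = 0.7675.
With dosing unchanged, AUC scales as 1/CL: 1160 / 0.7675 = 1.5 × 10³ μg·h/mL.

1.5 × 10³ μg·h/mL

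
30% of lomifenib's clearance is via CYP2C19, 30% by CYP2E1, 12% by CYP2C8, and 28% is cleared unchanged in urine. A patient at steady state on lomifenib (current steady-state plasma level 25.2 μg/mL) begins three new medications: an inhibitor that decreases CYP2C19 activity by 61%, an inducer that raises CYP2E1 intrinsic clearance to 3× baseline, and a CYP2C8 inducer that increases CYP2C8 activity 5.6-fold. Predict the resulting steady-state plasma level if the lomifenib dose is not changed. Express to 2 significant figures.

The CYP2C19 pathway (30% of clearance) drops to 0.39× activity: 0.3 × 0.39 = 0.117.
The CYP2E1 pathway (30% of clearance) rises to 3× activity: 0.3 × 3 = 0.9.
The CYP2C8 pathway (12% of clearance) rises to 5.6× activity: 0.12 × 5.6 = 0.672.
The remaining 28% of clearance is unaffected.
Relative clearance = 0.117 + 0.9 + 0.672 + 0.28 = 1.969.
Dividing the baseline by the relative clearance: 25.2 / 1.969 = 13 μg/mL.

13 μg/mL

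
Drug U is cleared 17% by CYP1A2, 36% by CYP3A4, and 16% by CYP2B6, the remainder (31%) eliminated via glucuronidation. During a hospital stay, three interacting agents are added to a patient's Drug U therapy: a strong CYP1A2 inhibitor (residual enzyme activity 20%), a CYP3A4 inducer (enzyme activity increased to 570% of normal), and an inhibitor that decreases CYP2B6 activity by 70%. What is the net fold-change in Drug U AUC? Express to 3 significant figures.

0.409

The CYP1A2 pathway (17% of clearance) falls to 0.2× activity: 0.17 × 0.2 = 0.034.
The CYP3A4 pathway (36% of clearance) increases to 5.7× activity: 0.36 × 5.7 = 2.052.
The CYP2B6 pathway (16% of clearance) is reduced to 0.3× activity: 0.16 × 0.3 = 0.048.
Non-CYP routes (31%) are unchanged.
CL_new/CL_old = 0.034 + 2.052 + 0.048 + 0.31 = 2.444.
Net AUC ratio = 1 / 2.444 = 0.409.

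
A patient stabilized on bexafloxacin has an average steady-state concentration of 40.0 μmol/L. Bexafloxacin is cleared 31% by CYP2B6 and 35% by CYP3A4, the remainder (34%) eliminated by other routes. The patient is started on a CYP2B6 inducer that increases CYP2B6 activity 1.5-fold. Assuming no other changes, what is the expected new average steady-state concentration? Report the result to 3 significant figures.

The CYP2B6 pathway (31% of clearance) is boosted to 1.5× activity: 0.31 × 1.5 = 0.465.
CYP3A4 (35%) and the residual 34% are unaffected.
New clearance relative to baseline: 0.465 + 0.35 + 0.34 = 1.155.
New average steady-state concentration = baseline ÷ relative clearance = 40.0 / 1.155 = 34.6 μmol/L.

34.6 μmol/L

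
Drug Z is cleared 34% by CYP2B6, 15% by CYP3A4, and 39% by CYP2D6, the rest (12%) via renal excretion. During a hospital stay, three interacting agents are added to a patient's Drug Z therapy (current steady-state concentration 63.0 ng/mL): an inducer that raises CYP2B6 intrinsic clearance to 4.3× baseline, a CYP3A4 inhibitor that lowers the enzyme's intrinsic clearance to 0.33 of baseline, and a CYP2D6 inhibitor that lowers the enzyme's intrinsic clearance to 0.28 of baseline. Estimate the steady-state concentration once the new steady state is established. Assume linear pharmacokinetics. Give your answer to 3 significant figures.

36.2 ng/mL

CYP2B6: 0.34 × 4.3 = 1.462
CYP3A4: 0.15 × 0.33 = 0.0495
CYP2D6: 0.39 × 0.28 = 0.1092
Other: 0.12 (unchanged)
CL_new/CL_old = 1.462 + 0.0495 + 0.1092 + 0.12 = 1.7407.
Steady-state concentration ∝ 1/CL: new value = 63.0 / 1.7407 = 36.2 ng/mL.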